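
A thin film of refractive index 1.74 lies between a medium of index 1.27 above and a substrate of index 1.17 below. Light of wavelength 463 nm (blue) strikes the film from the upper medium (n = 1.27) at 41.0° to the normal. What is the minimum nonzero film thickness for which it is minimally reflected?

Top surface (1.27 → 1.74): reflection off a higher-index medium gives a half-wave phase shift.
Ray reflecting at the bottom interface goes from n = 1.74 toward n = 1.17: no phase shift.
The two reflections differ by half a wavelength.
With one net inversion, destructive interference in reflection requires 2 n t cos θ_r = m λ.
Snell's law: 1.27 sin 41.0° = 1.74 sin θ_r → sin θ_r = 0.479, cos θ_r = 0.878.
Minimum nonzero at m = 1: t = λ / (2 n cos θ_r) = 463 / (2 × 1.74 × 0.878) = 152 nm.

152 nm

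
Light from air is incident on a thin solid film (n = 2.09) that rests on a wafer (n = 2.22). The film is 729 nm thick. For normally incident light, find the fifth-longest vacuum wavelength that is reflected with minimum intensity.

677 nm

At the upper boundary (n = 1.0 to n = 2.09) the reflected ray undergoes a half-wave phase shift.
Ray reflecting at the bottom interface goes from n = 2.09 toward n = 2.22: a half-wave phase shift.
Net: no relative phase inversion (both shifts match).
For minimum reflection here: 2 n t = (m + ½) λ.
λ = 2 n t / (m + ½). The fifth-longest wavelength is m = 4: λ = 2 × 2.09 × 729 / 4.50 = 677 nm.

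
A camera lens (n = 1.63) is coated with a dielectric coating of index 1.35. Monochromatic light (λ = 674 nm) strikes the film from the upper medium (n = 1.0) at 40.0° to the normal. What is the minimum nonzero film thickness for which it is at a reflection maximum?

Ray reflecting at the top interface goes from n = 1.0 toward n = 1.35: a half-wave phase shift.
Bottom surface (1.35 → 1.63): reflection off a higher-index medium gives a half-wave phase shift.
The two reflections carry the same phase change, so no net offset.
So the condition for constructive reflection is 2 n t cos θ_r = m λ.
Snell's law: 1.0 sin 40.0° = 1.35 sin θ_r → sin θ_r = 0.476, cos θ_r = 0.879.
Minimum nonzero at m = 1: t = λ / (2 n cos θ_r) = 674 / (2 × 1.35 × 0.879) = 284 nm.

284 nm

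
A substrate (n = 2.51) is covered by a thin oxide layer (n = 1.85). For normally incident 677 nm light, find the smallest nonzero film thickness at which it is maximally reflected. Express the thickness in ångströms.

Top surface (1.0 → 1.85): reflection off a higher-index medium gives a half-wave phase shift.
Bottom surface (1.85 → 2.51): reflection off a higher-index medium gives a half-wave phase shift.
The two reflections carry the same phase change, so no net offset.
So the condition for constructive reflection is 2 n t = m λ.
Minimum nonzero at m = 1: t = λ / (2 n) = 677 / (2 × 1.85) = 183 nm.

1830 Å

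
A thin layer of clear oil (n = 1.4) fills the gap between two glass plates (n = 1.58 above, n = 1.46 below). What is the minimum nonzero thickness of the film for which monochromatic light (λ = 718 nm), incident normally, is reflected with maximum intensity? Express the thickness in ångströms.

Top surface (1.58 → 1.4): reflection off a lower-index medium gives no phase shift.
Bottom surface (1.4 → 1.46): reflection off a higher-index medium gives a half-wave phase shift.
Net: one phase inversion between the two reflected rays.
For maximum reflection here: 2 n t = (m + ½) λ.
Minimum at m = 0: t = λ / (4 n) = 718 / (4 × 1.4) = 128 nm.

1282 Å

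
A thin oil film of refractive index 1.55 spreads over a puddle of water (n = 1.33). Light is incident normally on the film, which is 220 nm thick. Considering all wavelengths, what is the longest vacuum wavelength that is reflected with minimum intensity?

Top surface (1.0 → 1.55): reflection off a higher-index medium gives a half-wave phase shift.
Ray reflecting at the bottom interface goes from n = 1.55 toward n = 1.33: no phase shift.
The two reflections differ by half a wavelength.
With one net inversion, destructive interference in reflection requires 2 n t = m λ.
λ = 2 n t / m. The longest wavelength is m = 1: λ = 2 × 1.55 × 220 / 1.00 = 682 nm.

682 nm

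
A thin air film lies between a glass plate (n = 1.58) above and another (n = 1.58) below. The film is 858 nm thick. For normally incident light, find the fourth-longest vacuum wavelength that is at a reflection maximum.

Ray reflecting at the top interface goes from n = 1.58 toward n = 1.0: no phase shift.
Ray reflecting at the bottom interface goes from n = 1.0 toward n = 1.58: a half-wave phase shift.
Exactly one π shift → a net half-wave offset.
With one net inversion, constructive interference in reflection requires 2 n t = (m + ½) λ.
λ = 2 n t / (m + ½). The fourth-longest wavelength is m = 3: λ = 2 × 1.0 × 858 / 3.50 = 490 nm.

490 nm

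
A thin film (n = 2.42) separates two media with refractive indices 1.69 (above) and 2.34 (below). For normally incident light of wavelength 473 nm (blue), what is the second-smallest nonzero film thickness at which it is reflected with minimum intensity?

At the upper boundary (n = 1.69 to n = 2.42) the reflected ray undergoes a half-wave phase shift.
Ray reflecting at the bottom interface goes from n = 2.42 toward n = 2.34: no phase shift.
The two reflections differ by half a wavelength.
So the condition for destructive reflection is 2 n t = m λ.
The second-smallest nonzero thickness corresponds to m = 2: t = m λ / (2 n) = 2.00 × 473 / (2 × 2.42) = 195 nm.

195 nm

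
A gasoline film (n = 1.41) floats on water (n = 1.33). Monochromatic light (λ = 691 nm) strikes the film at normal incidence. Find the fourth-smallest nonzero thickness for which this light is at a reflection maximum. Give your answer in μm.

0.858 μm

At the upper boundary (n = 1.0 to n = 1.41) the reflected ray undergoes a half-wave phase shift.
Bottom surface (1.41 → 1.33): reflection off a lower-index medium gives no phase shift.
Net: one phase inversion between the two reflected rays.
For bright reflection here: 2 n t = (m + ½) λ.
The fourth-smallest nonzero thickness corresponds to m = 3: t = (m + ½) λ / (2 n) = 3.50 × 691 / (2 × 1.41) = 858 nm.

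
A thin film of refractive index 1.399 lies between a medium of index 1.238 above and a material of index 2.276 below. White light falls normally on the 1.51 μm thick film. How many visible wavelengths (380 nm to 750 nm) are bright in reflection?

6

Top surface (1.238 → 1.399): reflection off a higher-index medium gives a half-wave phase shift.
Bottom surface (1.399 → 2.276): reflection off a higher-index medium gives a half-wave phase shift.
The two reflections carry the same phase change, so no net offset.
So the condition for constructive reflection is 2 n t = m λ.
λ = 2 n t / m = 4225 / m nm.
m=5: 845 nm (IR); m=6: 704 nm (visible); m=7: 604 nm (visible); m=8: 528 nm (visible); m=9: 469 nm (visible); m=10: 422 nm (visible); m=11: 384 nm (visible); m=12: 352 nm (UV).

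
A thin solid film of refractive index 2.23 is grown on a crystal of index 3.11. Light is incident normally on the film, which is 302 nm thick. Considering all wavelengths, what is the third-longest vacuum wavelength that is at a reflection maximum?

At the upper boundary (n = 1.0 to n = 2.23) the reflected ray undergoes a half-wave phase shift.
Bottom surface (2.23 → 3.11): reflection off a higher-index medium gives a half-wave phase shift.
Zero or two π shifts → no net half-wave offset.
For maximum reflection here: 2 n t = m λ.
λ = 2 n t / m. The third-longest wavelength is m = 3: λ = 2 × 2.23 × 302 / 3.00 = 449 nm.

449 nm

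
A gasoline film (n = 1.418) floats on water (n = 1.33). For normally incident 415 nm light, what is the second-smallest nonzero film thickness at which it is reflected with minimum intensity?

293 nm

Ray reflecting at the top interface goes from n = 1.0 toward n = 1.418: a half-wave phase shift.
Ray reflecting at the bottom interface goes from n = 1.418 toward n = 1.33: no phase shift.
Net: one phase inversion between the two reflected rays.
So the condition for destructive reflection is 2 n t = m λ.
The second-smallest nonzero thickness corresponds to m = 2: t = m λ / (2 n) = 2.00 × 415 / (2 × 1.418) = 293 nm.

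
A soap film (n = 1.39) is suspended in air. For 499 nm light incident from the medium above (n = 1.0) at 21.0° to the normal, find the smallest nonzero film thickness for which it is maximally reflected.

Ray reflecting at the top interface goes from n = 1.0 toward n = 1.39: a half-wave phase shift.
Ray reflecting at the bottom interface goes from n = 1.39 toward n = 1.0: no phase shift.
Exactly one π shift → a net half-wave offset.
For bright reflection here: 2 n t cos θ_r = (m + ½) λ.
Snell's law: 1.0 sin 21.0° = 1.39 sin θ_r → sin θ_r = 0.258, cos θ_r = 0.966.
Minimum at m = 0: t = λ / (4 n cos θ_r) = 499 / (4 × 1.39 × 0.966) = 92.9 nm.

92.9 nm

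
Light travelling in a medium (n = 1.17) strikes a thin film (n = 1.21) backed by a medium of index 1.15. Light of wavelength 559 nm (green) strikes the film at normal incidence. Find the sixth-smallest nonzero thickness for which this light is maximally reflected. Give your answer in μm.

1.27 μm

Top surface (1.17 → 1.21): reflection off a higher-index medium gives a half-wave phase shift.
At the lower boundary (n = 1.21 to n = 1.15) the reflected ray undergoes no phase shift.
Net: one phase inversion between the two reflected rays.
With one net inversion, constructive interference in reflection requires 2 n t = (m + ½) λ.
The sixth-smallest nonzero thickness corresponds to m = 5: t = (m + ½) λ / (2 n) = 5.50 × 559 / (2 × 1.21) = 1270 nm.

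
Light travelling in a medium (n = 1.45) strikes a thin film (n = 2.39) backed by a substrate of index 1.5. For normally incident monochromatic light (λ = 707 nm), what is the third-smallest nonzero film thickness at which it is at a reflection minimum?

Ray reflecting at the top interface goes from n = 1.45 toward n = 2.39: a half-wave phase shift.
At the lower boundary (n = 2.39 to n = 1.5) the reflected ray undergoes no phase shift.
The two reflections differ by half a wavelength.
With one net inversion, destructive interference in reflection requires 2 n t = m λ.
The third-smallest nonzero thickness corresponds to m = 3: t = m λ / (2 n) = 3.00 × 707 / (2 × 2.39) = 444 nm.

444 nm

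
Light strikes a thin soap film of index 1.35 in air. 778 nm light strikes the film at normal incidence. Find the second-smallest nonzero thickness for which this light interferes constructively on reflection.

432 nm

At the upper boundary (n = 1.0 to n = 1.35) the reflected ray undergoes a half-wave phase shift.
At the lower boundary (n = 1.35 to n = 1.0) the reflected ray undergoes no phase shift.
Net: one phase inversion between the two reflected rays.
With one net inversion, constructive interference in reflection requires 2 n t = (m + ½) λ.
The second-smallest nonzero thickness corresponds to m = 1: t = (m + ½) λ / (2 n) = 1.50 × 778 / (2 × 1.35) = 432 nm.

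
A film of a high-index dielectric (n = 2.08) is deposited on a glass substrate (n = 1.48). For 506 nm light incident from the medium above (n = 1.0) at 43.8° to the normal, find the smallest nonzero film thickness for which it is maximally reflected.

64.5 nm

Ray reflecting at the top interface goes from n = 1.0 toward n = 2.08: a half-wave phase shift.
Ray reflecting at the bottom interface goes from n = 2.08 toward n = 1.48: no phase shift.
The two reflections differ by half a wavelength.
With one net inversion, constructive interference in reflection requires 2 n t cos θ_r = (m + ½) λ.
Snell's law: 1.0 sin 43.8° = 2.08 sin θ_r → sin θ_r = 0.333, cos θ_r = 0.943.
Minimum at m = 0: t = λ / (4 n cos θ_r) = 506 / (4 × 2.08 × 0.943) = 64.5 nm.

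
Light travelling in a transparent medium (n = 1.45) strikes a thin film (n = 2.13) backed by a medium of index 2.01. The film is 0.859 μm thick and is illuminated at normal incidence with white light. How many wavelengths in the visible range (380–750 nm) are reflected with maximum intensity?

5

Top surface (1.45 → 2.13): reflection off a higher-index medium gives a half-wave phase shift.
At the lower boundary (n = 2.13 to n = 2.01) the reflected ray undergoes no phase shift.
The two reflections differ by half a wavelength.
With one net inversion, constructive interference in reflection requires 2 n t = (m + ½) λ.
λ = 2 n t / (m + ½) = 3659 / (m + ½) nm.
m=4: 813 nm (IR); m=5: 665 nm (visible); m=6: 563 nm (visible); m=7: 488 nm (visible); m=8: 431 nm (visible); m=9: 385 nm (visible); m=10: 349 nm (UV).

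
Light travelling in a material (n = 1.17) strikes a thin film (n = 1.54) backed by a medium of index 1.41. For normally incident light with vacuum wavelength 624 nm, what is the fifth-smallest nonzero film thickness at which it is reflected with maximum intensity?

At the upper boundary (n = 1.17 to n = 1.54) the reflected ray undergoes a half-wave phase shift.
Bottom surface (1.54 → 1.41): reflection off a lower-index medium gives no phase shift.
Net: one phase inversion between the two reflected rays.
So the condition for constructive reflection is 2 n t = (m + ½) λ.
The fifth-smallest nonzero thickness corresponds to m = 4: t = (m + ½) λ / (2 n) = 4.50 × 624 / (2 × 1.54) = 912 nm.

912 nm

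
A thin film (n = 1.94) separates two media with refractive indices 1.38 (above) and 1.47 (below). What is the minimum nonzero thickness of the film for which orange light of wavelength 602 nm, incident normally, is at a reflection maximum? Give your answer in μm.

Ray reflecting at the top interface goes from n = 1.38 toward n = 1.94: a half-wave phase shift.
At the lower boundary (n = 1.94 to n = 1.47) the reflected ray undergoes no phase shift.
Net: one phase inversion between the two reflected rays.
For bright reflection here: 2 n t = (m + ½) λ.
Minimum at m = 0: t = λ / (4 n) = 602 / (4 × 1.94) = 77.6 nm.

0.0776 μm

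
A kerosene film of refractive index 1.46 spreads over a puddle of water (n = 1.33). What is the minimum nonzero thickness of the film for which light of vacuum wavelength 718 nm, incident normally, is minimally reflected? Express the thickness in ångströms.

Ray reflecting at the top interface goes from n = 1.0 toward n = 1.46: a half-wave phase shift.
Bottom surface (1.46 → 1.33): reflection off a lower-index medium gives no phase shift.
Net: one phase inversion between the two reflected rays.
So the condition for destructive reflection is 2 n t = m λ.
Minimum nonzero at m = 1: t = λ / (2 n) = 718 / (2 × 1.46) = 246 nm.

2459 Å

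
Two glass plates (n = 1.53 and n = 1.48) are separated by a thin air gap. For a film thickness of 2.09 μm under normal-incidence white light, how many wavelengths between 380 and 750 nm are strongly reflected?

5

Ray reflecting at the top interface goes from n = 1.53 toward n = 1.0: no phase shift.
At the lower boundary (n = 1.0 to n = 1.48) the reflected ray undergoes a half-wave phase shift.
Net: one phase inversion between the two reflected rays.
With one net inversion, constructive interference in reflection requires 2 n t = (m + ½) λ.
λ = 2 n t / (m + ½) = 4180 / (m + ½) nm.
m=5: 760 nm (IR); m=6: 643 nm (visible); m=7: 557 nm (visible); m=8: 492 nm (visible); m=9: 440 nm (visible); m=10: 398 nm (visible); m=11: 363 nm (UV).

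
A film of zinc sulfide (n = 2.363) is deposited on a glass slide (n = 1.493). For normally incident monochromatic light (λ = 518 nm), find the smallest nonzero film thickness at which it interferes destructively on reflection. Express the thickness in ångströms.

1096 Å

At the upper boundary (n = 1.0 to n = 2.363) the reflected ray undergoes a half-wave phase shift.
Bottom surface (2.363 → 1.493): reflection off a lower-index medium gives no phase shift.
Net: one phase inversion between the two reflected rays.
With one net inversion, destructive interference in reflection requires 2 n t = m λ.
Minimum nonzero at m = 1: t = λ / (2 n) = 518 / (2 × 2.363) = 110 nm.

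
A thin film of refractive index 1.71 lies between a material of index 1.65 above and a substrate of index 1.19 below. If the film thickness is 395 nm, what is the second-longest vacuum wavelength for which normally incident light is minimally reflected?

675 nm

At the upper boundary (n = 1.65 to n = 1.71) the reflected ray undergoes a half-wave phase shift.
Bottom surface (1.71 → 1.19): reflection off a lower-index medium gives no phase shift.
Exactly one π shift → a net half-wave offset.
So the condition for destructive reflection is 2 n t = m λ.
λ = 2 n t / m. The second-longest wavelength is m = 2: λ = 2 × 1.71 × 395 / 2.00 = 675 nm.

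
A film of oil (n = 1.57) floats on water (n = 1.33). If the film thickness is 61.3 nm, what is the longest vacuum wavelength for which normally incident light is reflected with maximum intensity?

385 nm

Ray reflecting at the top interface goes from n = 1.0 toward n = 1.57: a half-wave phase shift.
At the lower boundary (n = 1.57 to n = 1.33) the reflected ray undergoes no phase shift.
Net: one phase inversion between the two reflected rays.
With one net inversion, constructive interference in reflection requires 2 n t = (m + ½) λ.
λ = 2 n t / (m + ½). The longest wavelength is m = 0: λ = 2 × 1.57 × 61.3 / 0.500 = 385 nm.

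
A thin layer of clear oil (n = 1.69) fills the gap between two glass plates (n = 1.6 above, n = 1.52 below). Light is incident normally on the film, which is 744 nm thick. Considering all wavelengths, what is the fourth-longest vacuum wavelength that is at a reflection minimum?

Ray reflecting at the top interface goes from n = 1.6 toward n = 1.69: a half-wave phase shift.
Ray reflecting at the bottom interface goes from n = 1.69 toward n = 1.52: no phase shift.
Net: one phase inversion between the two reflected rays.
With one net inversion, destructive interference in reflection requires 2 n t = m λ.
λ = 2 n t / m. The fourth-longest wavelength is m = 4: λ = 2 × 1.69 × 744 / 4.00 = 629 nm.

629 nm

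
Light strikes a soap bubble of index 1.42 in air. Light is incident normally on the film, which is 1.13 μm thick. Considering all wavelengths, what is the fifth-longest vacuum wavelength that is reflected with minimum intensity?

642 nm

Top surface (1.0 → 1.42): reflection off a higher-index medium gives a half-wave phase shift.
Ray reflecting at the bottom interface goes from n = 1.42 toward n = 1.0: no phase shift.
Exactly one π shift → a net half-wave offset.
With one net inversion, destructive interference in reflection requires 2 n t = m λ.
λ = 2 n t / m. The fifth-longest wavelength is m = 5: λ = 2 × 1.42 × 1130 / 5.00 = 642 nm.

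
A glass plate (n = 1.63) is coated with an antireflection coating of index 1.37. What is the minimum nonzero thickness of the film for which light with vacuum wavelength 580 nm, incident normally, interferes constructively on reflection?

Top surface (1.0 → 1.37): reflection off a higher-index medium gives a half-wave phase shift.
Ray reflecting at the bottom interface goes from n = 1.37 toward n = 1.63: a half-wave phase shift.
Net: no relative phase inversion (both shifts match).
So the condition for constructive reflection is 2 n t = m λ.
Minimum nonzero at m = 1: t = λ / (2 n) = 580 / (2 × 1.37) = 212 nm.

212 nm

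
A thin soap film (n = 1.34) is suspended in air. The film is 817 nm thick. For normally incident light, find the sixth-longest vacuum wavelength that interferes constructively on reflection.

Top surface (1.0 → 1.34): reflection off a higher-index medium gives a half-wave phase shift.
At the lower boundary (n = 1.34 to n = 1.0) the reflected ray undergoes no phase shift.
Net: one phase inversion between the two reflected rays.
For maximum reflection here: 2 n t = (m + ½) λ.
λ = 2 n t / (m + ½). The sixth-longest wavelength is m = 5: λ = 2 × 1.34 × 817 / 5.50 = 398 nm.

398 nm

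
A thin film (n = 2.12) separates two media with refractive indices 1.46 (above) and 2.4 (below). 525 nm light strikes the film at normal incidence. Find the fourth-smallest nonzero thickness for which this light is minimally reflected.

433 nm

At the upper boundary (n = 1.46 to n = 2.12) the reflected ray undergoes a half-wave phase shift.
Bottom surface (2.12 → 2.4): reflection off a higher-index medium gives a half-wave phase shift.
Net: no relative phase inversion (both shifts match).
With no net inversion, destructive interference in reflection requires 2 n t = (m + ½) λ.
The fourth-smallest nonzero thickness corresponds to m = 3: t = (m + ½) λ / (2 n) = 3.50 × 525 / (2 × 2.12) = 433 nm.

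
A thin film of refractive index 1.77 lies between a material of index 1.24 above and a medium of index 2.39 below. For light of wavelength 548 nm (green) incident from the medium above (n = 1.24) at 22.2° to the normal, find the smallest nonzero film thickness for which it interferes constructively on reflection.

At the upper boundary (n = 1.24 to n = 1.77) the reflected ray undergoes a half-wave phase shift.
Bottom surface (1.77 → 2.39): reflection off a higher-index medium gives a half-wave phase shift.
The two reflections carry the same phase change, so no net offset.
For maximum reflection here: 2 n t cos θ_r = m λ.
Snell's law: 1.24 sin 22.2° = 1.77 sin θ_r → sin θ_r = 0.265, cos θ_r = 0.964.
Minimum nonzero at m = 1: t = λ / (2 n cos θ_r) = 548 / (2 × 1.77 × 0.964) = 161 nm.

161 nm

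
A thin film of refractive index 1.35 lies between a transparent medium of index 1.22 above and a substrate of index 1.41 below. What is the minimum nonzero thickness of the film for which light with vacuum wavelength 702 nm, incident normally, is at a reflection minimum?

At the upper boundary (n = 1.22 to n = 1.35) the reflected ray undergoes a half-wave phase shift.
Bottom surface (1.35 → 1.41): reflection off a higher-index medium gives a half-wave phase shift.
The two reflections carry the same phase change, so no net offset.
So the condition for destructive reflection is 2 n t = (m + ½) λ.
Minimum at m = 0: t = λ / (4 n) = 702 / (4 × 1.35) = 130 nm.

130 nm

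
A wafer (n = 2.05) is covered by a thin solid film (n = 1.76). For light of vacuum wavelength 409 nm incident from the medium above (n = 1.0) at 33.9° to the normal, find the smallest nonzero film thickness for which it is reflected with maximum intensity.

At the upper boundary (n = 1.0 to n = 1.76) the reflected ray undergoes a half-wave phase shift.
At the lower boundary (n = 1.76 to n = 2.05) the reflected ray undergoes a half-wave phase shift.
The two reflections carry the same phase change, so no net offset.
With no net inversion, constructive interference in reflection requires 2 n t cos θ_r = m λ.
Snell's law: 1.0 sin 33.9° = 1.76 sin θ_r → sin θ_r = 0.317, cos θ_r = 0.948.
Minimum nonzero at m = 1: t = λ / (2 n cos θ_r) = 409 / (2 × 1.76 × 0.948) = 123 nm.

123 nm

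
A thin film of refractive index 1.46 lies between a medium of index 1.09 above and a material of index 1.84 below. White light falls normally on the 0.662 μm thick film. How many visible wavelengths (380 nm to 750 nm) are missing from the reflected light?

2

Ray reflecting at the top interface goes from n = 1.09 toward n = 1.46: a half-wave phase shift.
Ray reflecting at the bottom interface goes from n = 1.46 toward n = 1.84: a half-wave phase shift.
The two reflections carry the same phase change, so no net offset.
For minimum reflection here: 2 n t = (m + ½) λ.
λ = 2 n t / (m + ½) = 1933 / (m + ½) nm.
m=2: 773 nm (IR); m=3: 552 nm (visible); m=4: 430 nm (visible); m=5: 351 nm (UV).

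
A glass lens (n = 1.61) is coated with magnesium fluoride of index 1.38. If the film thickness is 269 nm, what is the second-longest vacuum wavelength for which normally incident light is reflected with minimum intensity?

At the upper boundary (n = 1.0 to n = 1.38) the reflected ray undergoes a half-wave phase shift.
Ray reflecting at the bottom interface goes from n = 1.38 toward n = 1.61: a half-wave phase shift.
The two reflections carry the same phase change, so no net offset.
For weak reflection here: 2 n t = (m + ½) λ.
λ = 2 n t / (m + ½). The second-longest wavelength is m = 1: λ = 2 × 1.38 × 269 / 1.50 = 495 nm.

495 nm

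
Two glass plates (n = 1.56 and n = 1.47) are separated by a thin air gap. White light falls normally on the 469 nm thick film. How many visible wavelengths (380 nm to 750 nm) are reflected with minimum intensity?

1

At the upper boundary (n = 1.56 to n = 1.0) the reflected ray undergoes no phase shift.
Ray reflecting at the bottom interface goes from n = 1.0 toward n = 1.47: a half-wave phase shift.
Net: one phase inversion between the two reflected rays.
For minimum reflection here: 2 n t = m λ.
λ = 2 n t / m = 938 / m nm.
m=1: 938 nm (IR); m=2: 469 nm (visible); m=3: 313 nm (UV).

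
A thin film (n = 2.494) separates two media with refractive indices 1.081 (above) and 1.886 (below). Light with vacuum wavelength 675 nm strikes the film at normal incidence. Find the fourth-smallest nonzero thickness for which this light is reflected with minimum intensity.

Top surface (1.081 → 2.494): reflection off a higher-index medium gives a half-wave phase shift.
Ray reflecting at the bottom interface goes from n = 2.494 toward n = 1.886: no phase shift.
The two reflections differ by half a wavelength.
With one net inversion, destructive interference in reflection requires 2 n t = m λ.
The fourth-smallest nonzero thickness corresponds to m = 4: t = m λ / (2 n) = 4.00 × 675 / (2 × 2.494) = 541 nm.

541 nm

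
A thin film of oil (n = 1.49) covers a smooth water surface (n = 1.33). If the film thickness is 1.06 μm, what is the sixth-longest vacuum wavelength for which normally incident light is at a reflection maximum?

574 nm

Ray reflecting at the top interface goes from n = 1.0 toward n = 1.49: a half-wave phase shift.
Ray reflecting at the bottom interface goes from n = 1.49 toward n = 1.33: no phase shift.
The two reflections differ by half a wavelength.
So the condition for constructive reflection is 2 n t = (m + ½) λ.
λ = 2 n t / (m + ½). The sixth-longest wavelength is m = 5: λ = 2 × 1.49 × 1060 / 5.50 = 574 nm.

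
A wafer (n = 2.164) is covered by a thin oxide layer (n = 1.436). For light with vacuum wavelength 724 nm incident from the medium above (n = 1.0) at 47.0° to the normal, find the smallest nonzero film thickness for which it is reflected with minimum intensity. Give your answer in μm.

Top surface (1.0 → 1.436): reflection off a higher-index medium gives a half-wave phase shift.
Bottom surface (1.436 → 2.164): reflection off a higher-index medium gives a half-wave phase shift.
The two reflections carry the same phase change, so no net offset.
For minimum reflection here: 2 n t cos θ_r = (m + ½) λ.
Snell's law: 1.0 sin 47.0° = 1.436 sin θ_r → sin θ_r = 0.509, cos θ_r = 0.861.
Minimum at m = 0: t = λ / (4 n cos θ_r) = 724 / (4 × 1.436 × 0.861) = 146 nm.

0.146 μm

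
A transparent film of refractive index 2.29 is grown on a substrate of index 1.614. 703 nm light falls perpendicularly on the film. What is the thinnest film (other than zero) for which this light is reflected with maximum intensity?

Ray reflecting at the top interface goes from n = 1.0 toward n = 2.29: a half-wave phase shift.
At the lower boundary (n = 2.29 to n = 1.614) the reflected ray undergoes no phase shift.
Exactly one π shift → a net half-wave offset.
For bright reflection here: 2 n t = (m + ½) λ.
Minimum at m = 0: t = λ / (4 n) = 703 / (4 × 2.29) = 76.7 nm.

76.7 nm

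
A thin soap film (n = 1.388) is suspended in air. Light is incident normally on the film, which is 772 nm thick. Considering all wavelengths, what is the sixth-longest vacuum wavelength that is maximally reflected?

Ray reflecting at the top interface goes from n = 1.0 toward n = 1.388: a half-wave phase shift.
At the lower boundary (n = 1.388 to n = 1.0) the reflected ray undergoes no phase shift.
The two reflections differ by half a wavelength.
So the condition for constructive reflection is 2 n t = (m + ½) λ.
λ = 2 n t / (m + ½). The sixth-longest wavelength is m = 5: λ = 2 × 1.388 × 772 / 5.50 = 390 nm.

390 nm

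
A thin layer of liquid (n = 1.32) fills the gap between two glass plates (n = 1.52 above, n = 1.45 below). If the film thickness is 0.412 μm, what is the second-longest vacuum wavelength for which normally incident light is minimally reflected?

At the upper boundary (n = 1.52 to n = 1.32) the reflected ray undergoes no phase shift.
Ray reflecting at the bottom interface goes from n = 1.32 toward n = 1.45: a half-wave phase shift.
Net: one phase inversion between the two reflected rays.
So the condition for destructive reflection is 2 n t = m λ.
λ = 2 n t / m. The second-longest wavelength is m = 2: λ = 2 × 1.32 × 412 / 2.00 = 544 nm.

544 nm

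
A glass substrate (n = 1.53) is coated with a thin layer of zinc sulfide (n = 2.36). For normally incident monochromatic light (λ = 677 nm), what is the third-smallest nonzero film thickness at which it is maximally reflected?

Top surface (1.0 → 2.36): reflection off a higher-index medium gives a half-wave phase shift.
Bottom surface (2.36 → 1.53): reflection off a lower-index medium gives no phase shift.
The two reflections differ by half a wavelength.
For maximum reflection here: 2 n t = (m + ½) λ.
The third-smallest nonzero thickness corresponds to m = 2: t = (m + ½) λ / (2 n) = 2.50 × 677 / (2 × 2.36) = 359 nm.

359 nm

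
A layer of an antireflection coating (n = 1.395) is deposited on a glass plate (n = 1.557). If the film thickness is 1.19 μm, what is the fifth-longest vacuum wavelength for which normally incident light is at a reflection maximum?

At the upper boundary (n = 1.0 to n = 1.395) the reflected ray undergoes a half-wave phase shift.
Bottom surface (1.395 → 1.557): reflection off a higher-index medium gives a half-wave phase shift.
Net: no relative phase inversion (both shifts match).
So the condition for constructive reflection is 2 n t = m λ.
λ = 2 n t / m. The fifth-longest wavelength is m = 5: λ = 2 × 1.395 × 1190 / 5.00 = 664 nm.

664 nm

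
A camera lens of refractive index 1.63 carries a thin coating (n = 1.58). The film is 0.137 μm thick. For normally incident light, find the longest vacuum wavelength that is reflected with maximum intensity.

433 nm

Ray reflecting at the top interface goes from n = 1.0 toward n = 1.58: a half-wave phase shift.
Ray reflecting at the bottom interface goes from n = 1.58 toward n = 1.63: a half-wave phase shift.
Net: no relative phase inversion (both shifts match).
For bright reflection here: 2 n t = m λ.
λ = 2 n t / m. The longest wavelength is m = 1: λ = 2 × 1.58 × 137 / 1.00 = 433 nm.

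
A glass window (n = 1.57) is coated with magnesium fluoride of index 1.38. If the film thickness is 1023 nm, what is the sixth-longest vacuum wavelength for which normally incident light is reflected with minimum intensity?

513 nm

Top surface (1.0 → 1.38): reflection off a higher-index medium gives a half-wave phase shift.
Ray reflecting at the bottom interface goes from n = 1.38 toward n = 1.57: a half-wave phase shift.
Net: no relative phase inversion (both shifts match).
So the condition for destructive reflection is 2 n t = (m + ½) λ.
λ = 2 n t / (m + ½). The sixth-longest wavelength is m = 5: λ = 2 × 1.38 × 1023 / 5.50 = 513 nm.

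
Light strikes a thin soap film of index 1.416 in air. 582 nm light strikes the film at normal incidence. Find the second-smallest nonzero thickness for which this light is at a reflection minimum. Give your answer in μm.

0.411 μm

Top surface (1.0 → 1.416): reflection off a higher-index medium gives a half-wave phase shift.
Ray reflecting at the bottom interface goes from n = 1.416 toward n = 1.0: no phase shift.
Exactly one π shift → a net half-wave offset.
For weak reflection here: 2 n t = m λ.
The second-smallest nonzero thickness corresponds to m = 2: t = m λ / (2 n) = 2.00 × 582 / (2 × 1.416) = 411 nm.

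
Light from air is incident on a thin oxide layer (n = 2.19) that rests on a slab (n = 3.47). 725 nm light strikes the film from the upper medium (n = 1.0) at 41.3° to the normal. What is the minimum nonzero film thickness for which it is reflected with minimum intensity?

Top surface (1.0 → 2.19): reflection off a higher-index medium gives a half-wave phase shift.
Ray reflecting at the bottom interface goes from n = 2.19 toward n = 3.47: a half-wave phase shift.
Net: no relative phase inversion (both shifts match).
So the condition for destructive reflection is 2 n t cos θ_r = (m + ½) λ.
Snell's law: 1.0 sin 41.3° = 2.19 sin θ_r → sin θ_r = 0.301, cos θ_r = 0.954.
Minimum at m = 0: t = λ / (4 n cos θ_r) = 725 / (4 × 2.19 × 0.954) = 86.8 nm.

86.8 nm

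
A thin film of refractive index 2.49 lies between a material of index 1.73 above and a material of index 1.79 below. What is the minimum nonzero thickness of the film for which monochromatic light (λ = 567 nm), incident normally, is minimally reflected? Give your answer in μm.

0.114 μm

At the upper boundary (n = 1.73 to n = 2.49) the reflected ray undergoes a half-wave phase shift.
At the lower boundary (n = 2.49 to n = 1.79) the reflected ray undergoes no phase shift.
The two reflections differ by half a wavelength.
So the condition for destructive reflection is 2 n t = m λ.
Minimum nonzero at m = 1: t = λ / (2 n) = 567 / (2 × 2.49) = 114 nm.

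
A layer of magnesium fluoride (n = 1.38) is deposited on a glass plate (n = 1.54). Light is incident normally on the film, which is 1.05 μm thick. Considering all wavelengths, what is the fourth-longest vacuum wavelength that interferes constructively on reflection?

At the upper boundary (n = 1.0 to n = 1.38) the reflected ray undergoes a half-wave phase shift.
Ray reflecting at the bottom interface goes from n = 1.38 toward n = 1.54: a half-wave phase shift.
Zero or two π shifts → no net half-wave offset.
With no net inversion, constructive interference in reflection requires 2 n t = m λ.
λ = 2 n t / m. The fourth-longest wavelength is m = 4: λ = 2 × 1.38 × 1050 / 4.00 = 725 nm.

725 nm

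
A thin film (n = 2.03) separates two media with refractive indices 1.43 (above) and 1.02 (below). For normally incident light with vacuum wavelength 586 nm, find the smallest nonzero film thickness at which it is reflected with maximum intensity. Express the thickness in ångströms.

722 Å

Ray reflecting at the top interface goes from n = 1.43 toward n = 2.03: a half-wave phase shift.
Bottom surface (2.03 → 1.02): reflection off a lower-index medium gives no phase shift.
Net: one phase inversion between the two reflected rays.
For strong reflection here: 2 n t = (m + ½) λ.
Minimum at m = 0: t = λ / (4 n) = 586 / (4 × 2.03) = 72.2 nm.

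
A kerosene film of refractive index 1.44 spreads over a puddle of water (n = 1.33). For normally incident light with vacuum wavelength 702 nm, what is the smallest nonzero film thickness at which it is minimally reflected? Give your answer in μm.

Top surface (1.0 → 1.44): reflection off a higher-index medium gives a half-wave phase shift.
At the lower boundary (n = 1.44 to n = 1.33) the reflected ray undergoes no phase shift.
The two reflections differ by half a wavelength.
With one net inversion, destructive interference in reflection requires 2 n t = m λ.
The smallest nonzero thickness corresponds to m = 1: t = m λ / (2 n) = 1.00 × 702 / (2 × 1.44) = 244 nm.

0.244 μm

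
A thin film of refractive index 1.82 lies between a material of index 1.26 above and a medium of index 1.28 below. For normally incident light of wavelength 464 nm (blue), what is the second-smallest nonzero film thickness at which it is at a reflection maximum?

191 nm

Ray reflecting at the top interface goes from n = 1.26 toward n = 1.82: a half-wave phase shift.
Bottom surface (1.82 → 1.28): reflection off a lower-index medium gives no phase shift.
The two reflections differ by half a wavelength.
With one net inversion, constructive interference in reflection requires 2 n t = (m + ½) λ.
The second-smallest nonzero thickness corresponds to m = 1: t = (m + ½) λ / (2 n) = 1.50 × 464 / (2 × 1.82) = 191 nm.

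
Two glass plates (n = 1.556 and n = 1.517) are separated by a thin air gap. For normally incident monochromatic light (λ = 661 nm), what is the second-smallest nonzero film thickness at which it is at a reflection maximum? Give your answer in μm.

Ray reflecting at the top interface goes from n = 1.556 toward n = 1.0: no phase shift.
Bottom surface (1.0 → 1.517): reflection off a higher-index medium gives a half-wave phase shift.
Exactly one π shift → a net half-wave offset.
So the condition for constructive reflection is 2 n t = (m + ½) λ.
The second-smallest nonzero thickness corresponds to m = 1: t = (m + ½) λ / (2 n) = 1.50 × 661 / (2 × 1.0) = 496 nm.

0.496 μm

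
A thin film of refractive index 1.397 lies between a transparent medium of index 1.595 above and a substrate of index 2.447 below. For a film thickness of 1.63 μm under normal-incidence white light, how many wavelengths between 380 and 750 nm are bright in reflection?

At the upper boundary (n = 1.595 to n = 1.397) the reflected ray undergoes no phase shift.
At the lower boundary (n = 1.397 to n = 2.447) the reflected ray undergoes a half-wave phase shift.
Exactly one π shift → a net half-wave offset.
So the condition for constructive reflection is 2 n t = (m + ½) λ.
λ = 2 n t / (m + ½) = 4554 / (m + ½) nm.
m=5: 828 nm (IR); m=6: 701 nm (visible); m=7: 607 nm (visible); m=8: 536 nm (visible); m=9: 479 nm (visible); m=10: 434 nm (visible); m=11: 396 nm (visible); m=12: 364 nm (UV).

6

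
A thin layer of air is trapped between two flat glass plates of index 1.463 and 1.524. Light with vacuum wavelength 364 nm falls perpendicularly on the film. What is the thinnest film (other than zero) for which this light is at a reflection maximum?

Top surface (1.463 → 1.0): reflection off a lower-index medium gives no phase shift.
Ray reflecting at the bottom interface goes from n = 1.0 toward n = 1.524: a half-wave phase shift.
Exactly one π shift → a net half-wave offset.
So the condition for constructive reflection is 2 n t = (m + ½) λ.
Minimum at m = 0: t = λ / (4 n) = 364 / (4 × 1.0) = 91.0 nm.

91.0 nm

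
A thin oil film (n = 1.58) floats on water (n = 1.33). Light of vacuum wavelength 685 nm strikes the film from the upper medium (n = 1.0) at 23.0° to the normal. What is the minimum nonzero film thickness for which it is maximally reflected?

Ray reflecting at the top interface goes from n = 1.0 toward n = 1.58: a half-wave phase shift.
Bottom surface (1.58 → 1.33): reflection off a lower-index medium gives no phase shift.
The two reflections differ by half a wavelength.
For bright reflection here: 2 n t cos θ_r = (m + ½) λ.
Snell's law: 1.0 sin 23.0° = 1.58 sin θ_r → sin θ_r = 0.247, cos θ_r = 0.969.
Minimum at m = 0: t = λ / (4 n cos θ_r) = 685 / (4 × 1.58 × 0.969) = 112 nm.

112 nm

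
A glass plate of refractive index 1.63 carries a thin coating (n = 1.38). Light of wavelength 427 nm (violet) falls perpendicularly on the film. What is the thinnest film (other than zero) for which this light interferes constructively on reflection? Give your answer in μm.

Ray reflecting at the top interface goes from n = 1.0 toward n = 1.38: a half-wave phase shift.
At the lower boundary (n = 1.38 to n = 1.63) the reflected ray undergoes a half-wave phase shift.
Zero or two π shifts → no net half-wave offset.
For strong reflection here: 2 n t = m λ.
Minimum nonzero at m = 1: t = λ / (2 n) = 427 / (2 × 1.38) = 155 nm.

0.155 μm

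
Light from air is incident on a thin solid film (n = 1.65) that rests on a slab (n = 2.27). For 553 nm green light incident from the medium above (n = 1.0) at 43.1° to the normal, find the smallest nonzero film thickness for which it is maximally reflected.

184 nm

Top surface (1.0 → 1.65): reflection off a higher-index medium gives a half-wave phase shift.
At the lower boundary (n = 1.65 to n = 2.27) the reflected ray undergoes a half-wave phase shift.
The two reflections carry the same phase change, so no net offset.
For maximum reflection here: 2 n t cos θ_r = m λ.
Snell's law: 1.0 sin 43.1° = 1.65 sin θ_r → sin θ_r = 0.414, cos θ_r = 0.910.
Minimum nonzero at m = 1: t = λ / (2 n cos θ_r) = 553 / (2 × 1.65 × 0.910) = 184 nm.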